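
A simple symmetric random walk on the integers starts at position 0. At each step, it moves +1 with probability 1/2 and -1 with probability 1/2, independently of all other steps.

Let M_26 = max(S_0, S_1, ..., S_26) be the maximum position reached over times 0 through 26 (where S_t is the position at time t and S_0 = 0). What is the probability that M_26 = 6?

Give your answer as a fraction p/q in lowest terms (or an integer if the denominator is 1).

Let M_26 = max(S_0,...,S_26). Use the reflection principle: for j ≥ 1, #{paths with M_26 ≥ j} = #{S_26 ≥ j} + #{S_26 ≥ j+1}.
By reflection, #{M_26 ≥ 6} = #{S_26 ≥ 6} + #{S_26 ≥ 7} = 10970272 + 5658537 = 16628809.
#{M_26 ≥ 7} = #{S_26 ≥ 7} + #{S_26 ≥ 8} = 5658537 + 5658537 = 11317074.
#{M_26 = 6} = 16628809 - 11317074 = 5311735.
P(M_26 = 6) = 5311735/67108864 = 5311735/67108864

Answer: 5311735/67108864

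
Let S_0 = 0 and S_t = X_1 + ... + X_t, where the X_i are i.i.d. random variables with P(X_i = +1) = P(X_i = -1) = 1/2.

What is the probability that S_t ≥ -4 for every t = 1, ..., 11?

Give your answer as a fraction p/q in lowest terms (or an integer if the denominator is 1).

Let f(t,s) = #length-t paths at position s with S_1..S_t all ≥ -4.
f(t,s) = f(t-1,s-1) + f(t-1,s+1) for s ≥ -4; f(t,s) = 0 for s < -4.
t=0: f(0,0)=1
t=1: f(1,-1)=1 f(1,1)=1
t=2: f(2,-2)=1 f(2,0)=2 f(2,2)=1
t=3: f(3,-3)=1 f(3,-1)=3 f(3,1)=3 f(3,3)=1
t=4: f(4,-4)=1 f(4,-2)=4 f(4,0)=6 f(4,2)=4 f(4,4)=1
t=5: f(5,-3)=5 f(5,-1)=10 f(5,1)=10 f(5,3)=5 f(5,5)=1
t=6: f(6,-4)=5 f(6,-2)=15 f(6,0)=20 f(6,2)=15 f(6,4)=6 f(6,6)=1
t=7: f(7,-3)=20 f(7,-1)=35 f(7,1)=35 f(7,3)=21 f(7,5)=7 f(7,7)=1
t=8: f(8,-4)=20 f(8,-2)=55 f(8,0)=70 f(8,2)=56 f(8,4)=28 f(8,6)=8 f(8,8)=1
t=9: f(9,-3)=75 f(9,-1)=125 f(9,1)=126 f(9,3)=84 f(9,5)=36 f(9,7)=9 f(9,9)=1
t=10: f(10,-4)=75 f(10,-2)=200 f(10,0)=251 f(10,2)=210 f(10,4)=120 f(10,6)=45 f(10,8)=10 f(10,10)=1
t=11: f(11,-3)=275 f(11,-1)=451 f(11,1)=461 f(11,3)=330 f(11,5)=165 f(11,7)=55 f(11,9)=11 f(11,11)=1
Σ_s f(11,s) = 1749
P = 1749/2048 = 1749/2048

Answer: 1749/2048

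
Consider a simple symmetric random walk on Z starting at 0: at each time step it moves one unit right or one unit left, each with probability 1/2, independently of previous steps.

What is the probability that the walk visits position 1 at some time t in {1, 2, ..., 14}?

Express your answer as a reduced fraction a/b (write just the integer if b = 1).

Count via complement. Let g(t,s) = #length-t paths at position s with S_1..S_t all ≠ 1.
g(t,s) = g(t-1,s-1) + g(t-1,s+1) for s ≠ 1; g(t,1) = 0.
t=0: g(0,0)=1
t=1: g(1,-1)=1
t=2: g(2,-2)=1 g(2,0)=1
t=3: g(3,-3)=1 g(3,-1)=2
t=4: g(4,-4)=1 g(4,-2)=3 g(4,0)=2
t=5: g(5,-5)=1 g(5,-3)=4 g(5,-1)=5
t=6: g(6,-6)=1 g(6,-4)=5 g(6,-2)=9 g(6,0)=5
t=7: g(7,-7)=1 g(7,-5)=6 g(7,-3)=14 g(7,-1)=14
t=8: g(8,-8)=1 g(8,-6)=7 g(8,-4)=20 g(8,-2)=28 g(8,0)=14
t=9: g(9,-9)=1 g(9,-7)=8 g(9,-5)=27 g(9,-3)=48 g(9,-1)=42
t=10: g(10,-10)=1 g(10,-8)=9 g(10,-6)=35 g(10,-4)=75 g(10,-2)=90 g(10,0)=42
t=11: g(11,-11)=1 g(11,-9)=10 g(11,-7)=44 g(11,-5)=110 g(11,-3)=165 g(11,-1)=132
t=12: g(12,-12)=1 g(12,-10)=11 g(12,-8)=54 g(12,-6)=154 g(12,-4)=275 g(12,-2)=297 g(12,0)=132
t=13: g(13,-13)=1 g(13,-11)=12 g(13,-9)=65 g(13,-7)=208 g(13,-5)=429 g(13,-3)=572 g(13,-1)=429
t=14: g(14,-14)=1 g(14,-12)=13 g(14,-10)=77 g(14,-8)=273 g(14,-6)=637 g(14,-4)=1001 g(14,-2)=1001 g(14,0)=429
Paths never hitting 1: Σ_s g(14,s) = 3432
Paths hitting 1: 2^14 - 3432 = 12952
P = 12952/16384 = 1619/2048

Answer: 1619/2048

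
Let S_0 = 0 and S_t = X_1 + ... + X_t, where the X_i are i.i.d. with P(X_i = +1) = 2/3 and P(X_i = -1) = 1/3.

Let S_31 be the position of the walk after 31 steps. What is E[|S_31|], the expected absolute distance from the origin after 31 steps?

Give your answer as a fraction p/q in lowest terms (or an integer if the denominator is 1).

Answer: 26575479166531/2541865828329

Derivation:
S_31 takes values m ≡ 1 (mod 2) with |m| ≤ 31; P(S_31=m) = C(31,(31+m)/2) · (2/3)^((31+m)/2) · (1/3)^((31-m)/2).
Distribution: P(S=-31)=1/617673396283947, P(S=-29)=62/617673396283947, P(S=-27)=620/205891132094649, P(S=-25)=35960/617673396283947, P(S=-23)=503440/617673396283947, P(S=-21)=201376/22876792454961, P(S=-19)=5235776/68630377364883, P(S=-17)=37398400/68630377364883, P(S=-15)=74796800/22876792454961, P(S=-13)=3440652800/205891132094649, P(S=-11)=15138872320/205891132094649, P(S=-9)=19267655680/68630377364883, P(S=-7)=192676556800/205891132094649, P(S=-5)=563208396800/205891132094649, P(S=-3)=160916684800/22876792454961, P(S=-1)=1094233456640/68630377364883, P(S=1)=2188466913280/68630377364883, P(S=3)=1287333478400/22876792454961, P(S=5)=18022668697600/205891132094649, P(S=7)=24662599270400/205891132094649, P(S=9)=9865039708160/68630377364883, P(S=11)=31004410511360/205891132094649, P(S=13)=28185827737600/205891132094649, P(S=15)=2450941542400/22876792454961, P(S=17)=4901883084800/68630377364883, P(S=19)=2745054527488/68630377364883, P(S=21)=422316081152/22876792454961, P(S=23)=4223160811520/617673396283947, P(S=25)=1206617374720/617673396283947, P(S=27)=83214991360/205891132094649, P(S=29)=33285996544/617673396283947, P(S=31)=2147483648/617673396283947
E[|S_31|] = Σ_m |m|·P(S_31=m) = 26575479166531/2541865828329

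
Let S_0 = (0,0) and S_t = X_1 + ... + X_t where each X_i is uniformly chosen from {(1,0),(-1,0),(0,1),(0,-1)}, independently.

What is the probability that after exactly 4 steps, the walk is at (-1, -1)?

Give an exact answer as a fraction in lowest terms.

Let h be the number of horizontal steps (so 4-h are vertical). To end at (-1,-1) need (h-1)/2 right-steps and ((4-h)-1)/2 up-steps.
Sum over h with 1 ≤ h ≤ 3, h ≡ 1 (mod 2), 4-h ≡ 1 (mod 2):
h=1: C(4,1)·C(1,0)·C(3,1) = 4·1·3 = 12
h=3: C(4,3)·C(3,1)·C(1,0) = 4·3·1 = 12
Total favorable: 24
Total paths: 4^4 = 256
P = 24/256 = 3/32

Answer: 3/32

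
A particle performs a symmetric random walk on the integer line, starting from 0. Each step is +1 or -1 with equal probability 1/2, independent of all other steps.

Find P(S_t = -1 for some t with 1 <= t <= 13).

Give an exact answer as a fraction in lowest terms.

Answer: 1619/2048

Derivation:
Count via complement. Let g(t,s) = #length-t paths at position s with S_1..S_t all ≠ -1.
g(t,s) = g(t-1,s-1) + g(t-1,s+1) for s ≠ -1; g(t,-1) = 0.
t=0: g(0,0)=1
t=1: g(1,1)=1
t=2: g(2,0)=1 g(2,2)=1
t=3: g(3,1)=2 g(3,3)=1
t=4: g(4,0)=2 g(4,2)=3 g(4,4)=1
t=5: g(5,1)=5 g(5,3)=4 g(5,5)=1
t=6: g(6,0)=5 g(6,2)=9 g(6,4)=5 g(6,6)=1
t=7: g(7,1)=14 g(7,3)=14 g(7,5)=6 g(7,7)=1
t=8: g(8,0)=14 g(8,2)=28 g(8,4)=20 g(8,6)=7 g(8,8)=1
t=9: g(9,1)=42 g(9,3)=48 g(9,5)=27 g(9,7)=8 g(9,9)=1
t=10: g(10,0)=42 g(10,2)=90 g(10,4)=75 g(10,6)=35 g(10,8)=9 g(10,10)=1
t=11: g(11,1)=132 g(11,3)=165 g(11,5)=110 g(11,7)=44 g(11,9)=10 g(11,11)=1
t=12: g(12,0)=132 g(12,2)=297 g(12,4)=275 g(12,6)=154 g(12,8)=54 g(12,10)=11 g(12,12)=1
t=13: g(13,1)=429 g(13,3)=572 g(13,5)=429 g(13,7)=208 g(13,9)=65 g(13,11)=12 g(13,13)=1
Paths never hitting -1: Σ_s g(13,s) = 1716
Paths hitting -1: 2^13 - 1716 = 6476
P = 6476/8192 = 1619/2048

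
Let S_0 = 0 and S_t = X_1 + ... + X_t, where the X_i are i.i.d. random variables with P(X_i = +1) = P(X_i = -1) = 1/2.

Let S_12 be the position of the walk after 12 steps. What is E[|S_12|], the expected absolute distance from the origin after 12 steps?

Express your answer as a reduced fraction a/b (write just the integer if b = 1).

Answer: 693/256

Derivation:
S_12 takes values m ≡ 0 (mod 2) with |m| ≤ 12; P(S_12=m) = C(12,(12+m)/2)/2^12.
Total paths: 2^12 = 4096
Distribution: P(S=-12)=1/4096, P(S=-10)=12/4096, P(S=-8)=66/4096, P(S=-6)=220/4096, P(S=-4)=495/4096, P(S=-2)=792/4096, P(S=0)=924/4096, P(S=2)=792/4096, P(S=4)=495/4096, P(S=6)=220/4096, P(S=8)=66/4096, P(S=10)=12/4096, P(S=12)=1/4096
E[|S_12|] = Σ_m |m|·P(S_12=m) = 11088/4096 = 693/256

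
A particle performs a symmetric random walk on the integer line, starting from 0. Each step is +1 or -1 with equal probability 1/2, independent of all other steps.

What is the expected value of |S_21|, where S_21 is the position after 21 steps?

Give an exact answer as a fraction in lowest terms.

Answer: 969969/262144

Derivation:
S_21 takes values m ≡ 1 (mod 2) with |m| ≤ 21; P(S_21=m) = C(21,(21+m)/2)/2^21.
Total paths: 2^21 = 2097152
Distribution: P(S=-21)=1/2097152, P(S=-19)=21/2097152, P(S=-17)=210/2097152, P(S=-15)=1330/2097152, P(S=-13)=5985/2097152, P(S=-11)=20349/2097152, P(S=-9)=54264/2097152, P(S=-7)=116280/2097152, P(S=-5)=203490/2097152, P(S=-3)=293930/2097152, P(S=-1)=352716/2097152, P(S=1)=352716/2097152, P(S=3)=293930/2097152, P(S=5)=203490/2097152, P(S=7)=116280/2097152, P(S=9)=54264/2097152, P(S=11)=20349/2097152, P(S=13)=5985/2097152, P(S=15)=1330/2097152, P(S=17)=210/2097152, P(S=19)=21/2097152, P(S=21)=1/2097152
E[|S_21|] = Σ_m |m|·P(S_21=m) = 7759752/2097152 = 969969/262144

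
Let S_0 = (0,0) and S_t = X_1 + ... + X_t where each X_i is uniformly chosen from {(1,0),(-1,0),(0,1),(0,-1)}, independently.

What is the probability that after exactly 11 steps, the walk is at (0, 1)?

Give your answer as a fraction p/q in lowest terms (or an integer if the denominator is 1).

Answer: 53361/1048576

Derivation:
Let h be the number of horizontal steps (so 11-h are vertical). To end at (0,1) need (h+0)/2 right-steps and ((11-h)+1)/2 up-steps.
Sum over h with 0 ≤ h ≤ 10, h ≡ 0 (mod 2), 11-h ≡ 1 (mod 2):
h=0: C(11,0)·C(0,0)·C(11,6) = 1·1·462 = 462
h=2: C(11,2)·C(2,1)·C(9,5) = 55·2·126 = 13860
h=4: C(11,4)·C(4,2)·C(7,4) = 330·6·35 = 69300
h=6: C(11,6)·C(6,3)·C(5,3) = 462·20·10 = 92400
h=8: C(11,8)·C(8,4)·C(3,2) = 165·70·3 = 34650
h=10: C(11,10)·C(10,5)·C(1,1) = 11·252·1 = 2772
Total favorable: 213444
Total paths: 4^11 = 4194304
P = 213444/4194304 = 53361/1048576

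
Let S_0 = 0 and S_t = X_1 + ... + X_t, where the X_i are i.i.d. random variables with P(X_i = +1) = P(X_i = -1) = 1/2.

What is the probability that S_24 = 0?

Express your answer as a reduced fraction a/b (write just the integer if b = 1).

To return to 0 after 24 steps: need exactly 12 steps of +1 and 12 of -1.
Favorable paths: C(24,12) = 2704156
Total paths: 2^24 = 16777216
P = 2704156/16777216 = 676039/4194304

Answer: 676039/4194304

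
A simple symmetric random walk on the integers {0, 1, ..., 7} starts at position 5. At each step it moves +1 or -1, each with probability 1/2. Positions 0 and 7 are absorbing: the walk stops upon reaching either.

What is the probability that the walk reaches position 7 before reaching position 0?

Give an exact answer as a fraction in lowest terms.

Answer: 5/7

Derivation:
Symmetric walk (p = 1/2): the harmonic-function argument gives P(hit 7 before 0 | start at 5) = a/N.
P = 5/7 = 5/7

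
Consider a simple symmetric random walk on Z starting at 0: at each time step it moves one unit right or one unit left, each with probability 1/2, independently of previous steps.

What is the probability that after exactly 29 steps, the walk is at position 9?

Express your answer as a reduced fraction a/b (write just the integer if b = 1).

To reach position 9 after 29 steps: need 19 steps of +1 and 10 of -1.
Favorable paths: C(29,19) = 20030010
Total paths: 2^29 = 536870912
P = 20030010/536870912 = 10015005/268435456

Answer: 10015005/268435456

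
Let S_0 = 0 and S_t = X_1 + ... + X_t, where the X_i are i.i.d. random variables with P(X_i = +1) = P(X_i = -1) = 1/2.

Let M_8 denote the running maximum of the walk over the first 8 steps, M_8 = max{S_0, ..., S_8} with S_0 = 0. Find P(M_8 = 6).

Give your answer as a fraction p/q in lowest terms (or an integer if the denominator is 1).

Answer: 1/32

Derivation:
Let M_8 = max(S_0,...,S_8). Use the reflection principle: for j ≥ 1, #{paths with M_8 ≥ j} = #{S_8 ≥ j} + #{S_8 ≥ j+1}.
By reflection, #{M_8 ≥ 6} = #{S_8 ≥ 6} + #{S_8 ≥ 7} = 9 + 1 = 10.
#{M_8 ≥ 7} = #{S_8 ≥ 7} + #{S_8 ≥ 8} = 1 + 1 = 2.
#{M_8 = 6} = 10 - 2 = 8.
P(M_8 = 6) = 8/256 = 1/32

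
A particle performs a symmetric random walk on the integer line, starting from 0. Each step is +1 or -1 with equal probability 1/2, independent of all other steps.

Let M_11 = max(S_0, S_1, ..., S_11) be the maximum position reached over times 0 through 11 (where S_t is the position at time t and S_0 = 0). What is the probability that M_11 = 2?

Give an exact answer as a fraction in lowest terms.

Let M_11 = max(S_0,...,S_11). Use the reflection principle: for j ≥ 1, #{paths with M_11 ≥ j} = #{S_11 ≥ j} + #{S_11 ≥ j+1}.
By reflection, #{M_11 ≥ 2} = #{S_11 ≥ 2} + #{S_11 ≥ 3} = 562 + 562 = 1124.
#{M_11 ≥ 3} = #{S_11 ≥ 3} + #{S_11 ≥ 4} = 562 + 232 = 794.
#{M_11 = 2} = 1124 - 794 = 330.
P(M_11 = 2) = 330/2048 = 165/1024

Answer: 165/1024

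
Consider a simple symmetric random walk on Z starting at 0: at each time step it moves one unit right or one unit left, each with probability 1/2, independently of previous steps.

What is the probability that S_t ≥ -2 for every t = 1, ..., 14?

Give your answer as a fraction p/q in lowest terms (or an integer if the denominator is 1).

Answer: 4719/8192

Derivation:
Let f(t,s) = #length-t paths at position s with S_1..S_t all ≥ -2.
f(t,s) = f(t-1,s-1) + f(t-1,s+1) for s ≥ -2; f(t,s) = 0 for s < -2.
t=0: f(0,0)=1
t=1: f(1,-1)=1 f(1,1)=1
t=2: f(2,-2)=1 f(2,0)=2 f(2,2)=1
t=3: f(3,-1)=3 f(3,1)=3 f(3,3)=1
t=4: f(4,-2)=3 f(4,0)=6 f(4,2)=4 f(4,4)=1
t=5: f(5,-1)=9 f(5,1)=10 f(5,3)=5 f(5,5)=1
t=6: f(6,-2)=9 f(6,0)=19 f(6,2)=15 f(6,4)=6 f(6,6)=1
t=7: f(7,-1)=28 f(7,1)=34 f(7,3)=21 f(7,5)=7 f(7,7)=1
t=8: f(8,-2)=28 f(8,0)=62 f(8,2)=55 f(8,4)=28 f(8,6)=8 f(8,8)=1
t=9: f(9,-1)=90 f(9,1)=117 f(9,3)=83 f(9,5)=36 f(9,7)=9 f(9,9)=1
t=10: f(10,-2)=90 f(10,0)=207 f(10,2)=200 f(10,4)=119 f(10,6)=45 f(10,8)=10 f(10,10)=1
t=11: f(11,-1)=297 f(11,1)=407 f(11,3)=319 f(11,5)=164 f(11,7)=55 f(11,9)=11 f(11,11)=1
t=12: f(12,-2)=297 f(12,0)=704 f(12,2)=726 f(12,4)=483 f(12,6)=219 f(12,8)=66 f(12,10)=12 f(12,12)=1
t=13: f(13,-1)=1001 f(13,1)=1430 f(13,3)=1209 f(13,5)=702 f(13,7)=285 f(13,9)=78 f(13,11)=13 f(13,13)=1
t=14: f(14,-2)=1001 f(14,0)=2431 f(14,2)=2639 f(14,4)=1911 f(14,6)=987 f(14,8)=363 f(14,10)=91 f(14,12)=14 f(14,14)=1
Σ_s f(14,s) = 9438
P = 9438/16384 = 4719/8192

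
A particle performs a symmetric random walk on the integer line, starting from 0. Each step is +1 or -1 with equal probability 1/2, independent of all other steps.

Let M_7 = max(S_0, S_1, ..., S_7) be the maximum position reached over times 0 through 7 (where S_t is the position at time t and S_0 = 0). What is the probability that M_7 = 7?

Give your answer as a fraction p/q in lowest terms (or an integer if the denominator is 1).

Let M_7 = max(S_0,...,S_7). Use the reflection principle: for j ≥ 1, #{paths with M_7 ≥ j} = #{S_7 ≥ j} + #{S_7 ≥ j+1}.
By reflection, #{M_7 ≥ 7} = #{S_7 ≥ 7} + #{S_7 ≥ 8} = 1 + 0 = 1.
#{M_7 ≥ 8} = #{S_7 ≥ 8} + #{S_7 ≥ 9} = 0 + 0 = 0.
#{M_7 = 7} = 1 - 0 = 1.
P(M_7 = 7) = 1/128 = 1/128

Answer: 1/128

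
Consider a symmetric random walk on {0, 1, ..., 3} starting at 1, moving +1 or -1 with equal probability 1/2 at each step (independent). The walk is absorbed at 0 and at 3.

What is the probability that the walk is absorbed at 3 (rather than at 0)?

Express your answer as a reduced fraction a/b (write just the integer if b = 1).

Answer: 1/3

Derivation:
Symmetric walk (p = 1/2): the harmonic-function argument gives P(hit 3 before 0 | start at 1) = a/N.
P = 1/3 = 1/3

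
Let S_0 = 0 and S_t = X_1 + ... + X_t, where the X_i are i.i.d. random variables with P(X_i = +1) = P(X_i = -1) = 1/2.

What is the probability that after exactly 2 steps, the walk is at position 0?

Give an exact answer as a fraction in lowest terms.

Answer: 1/2

Derivation:
To return to 0 after 2 steps: need exactly 1 step of +1 and 1 of -1.
Favorable paths: C(2,1) = 2
Total paths: 2^2 = 4
P = 2/4 = 1/2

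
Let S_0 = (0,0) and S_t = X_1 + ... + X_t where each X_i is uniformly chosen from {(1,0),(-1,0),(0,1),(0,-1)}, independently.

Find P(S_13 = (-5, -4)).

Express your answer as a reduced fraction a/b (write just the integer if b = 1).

Answer: 16731/8388608

Derivation:
Let h be the number of horizontal steps (so 13-h are vertical). To end at (-5,-4) need (h-5)/2 right-steps and ((13-h)-4)/2 up-steps.
Sum over h with 5 ≤ h ≤ 9, h ≡ 1 (mod 2), 13-h ≡ 0 (mod 2):
h=5: C(13,5)·C(5,0)·C(8,2) = 1287·1·28 = 36036
h=7: C(13,7)·C(7,1)·C(6,1) = 1716·7·6 = 72072
h=9: C(13,9)·C(9,2)·C(4,0) = 715·36·1 = 25740
Total favorable: 133848
Total paths: 4^13 = 67108864
P = 133848/67108864 = 16731/8388608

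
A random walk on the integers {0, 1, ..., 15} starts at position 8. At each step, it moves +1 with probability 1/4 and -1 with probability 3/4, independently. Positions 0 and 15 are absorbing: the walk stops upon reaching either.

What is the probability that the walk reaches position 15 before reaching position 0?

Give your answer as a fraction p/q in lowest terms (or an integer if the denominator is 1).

Biased walk: p = 1/4, q = 3/4, r = q/p = 3
Gambler's ruin: P(hit 15 before 0 | start at 8) = (1 - r^a)/(1 - r^N)
r^8 = 6561; r^15 = 14348907
P = (1 - 6561) / (1 - 14348907) = -6560 / -14348906 = 3280/7174453

Answer: 3280/7174453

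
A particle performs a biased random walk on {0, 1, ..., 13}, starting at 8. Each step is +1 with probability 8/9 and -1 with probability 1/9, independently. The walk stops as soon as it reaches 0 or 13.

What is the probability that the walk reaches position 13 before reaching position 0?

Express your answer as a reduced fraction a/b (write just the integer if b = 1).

Biased walk: p = 8/9, q = 1/9, r = q/p = 1/8
Gambler's ruin: P(hit 13 before 0 | start at 8) = (1 - r^a)/(1 - r^N)
r^8 = 1/16777216; r^13 = 1/549755813888
P = (1 - 1/16777216) / (1 - 1/549755813888) = 16777215/16777216 / 549755813887/549755813888 = 78536540160/78536544841

Answer: 78536540160/78536544841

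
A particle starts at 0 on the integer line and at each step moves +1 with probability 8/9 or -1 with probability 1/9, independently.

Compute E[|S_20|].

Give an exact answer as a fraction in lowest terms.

S_20 takes values m ≡ 0 (mod 2) with |m| ≤ 20; P(S_20=m) = C(20,(20+m)/2) · (8/9)^((20+m)/2) · (1/9)^((20-m)/2).
Distribution: P(S=-20)=1/12157665459056928801, P(S=-18)=160/12157665459056928801, P(S=-16)=12160/12157665459056928801, P(S=-14)=194560/4052555153018976267, P(S=-12)=6615040/4052555153018976267, P(S=-10)=169345024/4052555153018976267, P(S=-8)=3386900480/4052555153018976267, P(S=-6)=54190407680/4052555153018976267, P(S=-4)=704475299840/4052555153018976267, P(S=-2)=22543209594880/12157665459056928801, P(S=0)=198380244434944/12157665459056928801, P(S=2)=1442765414072320/12157665459056928801, P(S=4)=2885530828144640/4052555153018976267, P(S=6)=14205690230865920/4052555153018976267, P(S=8)=56822760923463680/4052555153018976267, P(S=10)=181832834955083776/4052555153018976267, P(S=12)=454582087387709440/4052555153018976267, P(S=14)=855683929200394240/4052555153018976267, P(S=16)=3422735716801576960/12157665459056928801, P(S=18)=2882303761517117440/12157665459056928801, P(S=20)=1152921504606846976/12157665459056928801
E[|S_20|] = Σ_m |m|·P(S_20=m) = 189119349678544089940/12157665459056928801

Answer: 189119349678544089940/12157665459056928801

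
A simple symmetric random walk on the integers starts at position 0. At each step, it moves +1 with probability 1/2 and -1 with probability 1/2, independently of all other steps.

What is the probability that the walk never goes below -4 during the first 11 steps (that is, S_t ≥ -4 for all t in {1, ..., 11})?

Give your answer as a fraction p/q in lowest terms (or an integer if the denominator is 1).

Answer: 1749/2048

Derivation:
Let f(t,s) = #length-t paths at position s with S_1..S_t all ≥ -4.
f(t,s) = f(t-1,s-1) + f(t-1,s+1) for s ≥ -4; f(t,s) = 0 for s < -4.
t=0: f(0,0)=1
t=1: f(1,-1)=1 f(1,1)=1
t=2: f(2,-2)=1 f(2,0)=2 f(2,2)=1
t=3: f(3,-3)=1 f(3,-1)=3 f(3,1)=3 f(3,3)=1
t=4: f(4,-4)=1 f(4,-2)=4 f(4,0)=6 f(4,2)=4 f(4,4)=1
t=5: f(5,-3)=5 f(5,-1)=10 f(5,1)=10 f(5,3)=5 f(5,5)=1
t=6: f(6,-4)=5 f(6,-2)=15 f(6,0)=20 f(6,2)=15 f(6,4)=6 f(6,6)=1
t=7: f(7,-3)=20 f(7,-1)=35 f(7,1)=35 f(7,3)=21 f(7,5)=7 f(7,7)=1
t=8: f(8,-4)=20 f(8,-2)=55 f(8,0)=70 f(8,2)=56 f(8,4)=28 f(8,6)=8 f(8,8)=1
t=9: f(9,-3)=75 f(9,-1)=125 f(9,1)=126 f(9,3)=84 f(9,5)=36 f(9,7)=9 f(9,9)=1
t=10: f(10,-4)=75 f(10,-2)=200 f(10,0)=251 f(10,2)=210 f(10,4)=120 f(10,6)=45 f(10,8)=10 f(10,10)=1
t=11: f(11,-3)=275 f(11,-1)=451 f(11,1)=461 f(11,3)=330 f(11,5)=165 f(11,7)=55 f(11,9)=11 f(11,11)=1
Σ_s f(11,s) = 1749
P = 1749/2048 = 1749/2048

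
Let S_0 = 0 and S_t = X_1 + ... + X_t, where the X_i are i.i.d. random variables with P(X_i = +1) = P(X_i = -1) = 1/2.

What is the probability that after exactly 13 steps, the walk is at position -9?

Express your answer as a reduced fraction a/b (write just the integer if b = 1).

Answer: 39/4096

Derivation:
To reach position -9 after 13 steps: need 2 steps of +1 and 11 of -1.
Favorable paths: C(13,2) = 78
Total paths: 2^13 = 8192
P = 78/8192 = 39/4096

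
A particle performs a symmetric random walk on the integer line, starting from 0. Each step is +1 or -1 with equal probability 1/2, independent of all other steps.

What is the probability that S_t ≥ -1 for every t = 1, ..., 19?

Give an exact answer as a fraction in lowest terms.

Let f(t,s) = #length-t paths at position s with S_1..S_t all ≥ -1.
f(t,s) = f(t-1,s-1) + f(t-1,s+1) for s ≥ -1; f(t,s) = 0 for s < -1.
t=0: f(0,0)=1
t=1: f(1,-1)=1 f(1,1)=1
t=2: f(2,0)=2 f(2,2)=1
t=3: f(3,-1)=2 f(3,1)=3 f(3,3)=1
t=4: f(4,0)=5 f(4,2)=4 f(4,4)=1
t=5: f(5,-1)=5 f(5,1)=9 f(5,3)=5 f(5,5)=1
t=6: f(6,0)=14 f(6,2)=14 f(6,4)=6 f(6,6)=1
t=7: f(7,-1)=14 f(7,1)=28 f(7,3)=20 f(7,5)=7 f(7,7)=1
t=8: f(8,0)=42 f(8,2)=48 f(8,4)=27 f(8,6)=8 f(8,8)=1
t=9: f(9,-1)=42 f(9,1)=90 f(9,3)=75 f(9,5)=35 f(9,7)=9 f(9,9)=1
t=10: f(10,0)=132 f(10,2)=165 f(10,4)=110 f(10,6)=44 f(10,8)=10 f(10,10)=1
t=11: f(11,-1)=132 f(11,1)=297 f(11,3)=275 f(11,5)=154 f(11,7)=54 f(11,9)=11 f(11,11)=1
t=12: f(12,0)=429 f(12,2)=572 f(12,4)=429 f(12,6)=208 f(12,8)=65 f(12,10)=12 f(12,12)=1
t=13: f(13,-1)=429 f(13,1)=1001 f(13,3)=1001 f(13,5)=637 f(13,7)=273 f(13,9)=77 f(13,11)=13 f(13,13)=1
t=14: f(14,0)=1430 f(14,2)=2002 f(14,4)=1638 f(14,6)=910 f(14,8)=350 f(14,10)=90 f(14,12)=14 f(14,14)=1
t=15: f(15,-1)=1430 f(15,1)=3432 f(15,3)=3640 f(15,5)=2548 f(15,7)=1260 f(15,9)=440 f(15,11)=104 f(15,13)=15 f(15,15)=1
t=16: f(16,0)=4862 f(16,2)=7072 f(16,4)=6188 f(16,6)=3808 f(16,8)=1700 f(16,10)=544 f(16,12)=119 f(16,14)=16 f(16,16)=1
t=17: f(17,-1)=4862 f(17,1)=11934 f(17,3)=13260 f(17,5)=9996 f(17,7)=5508 f(17,9)=2244 f(17,11)=663 f(17,13)=135 f(17,15)=17 f(17,17)=1
t=18: f(18,0)=16796 f(18,2)=25194 f(18,4)=23256 f(18,6)=15504 f(18,8)=7752 f(18,10)=2907 f(18,12)=798 f(18,14)=152 f(18,16)=18 f(18,18)=1
t=19: f(19,-1)=16796 f(19,1)=41990 f(19,3)=48450 f(19,5)=38760 f(19,7)=23256 f(19,9)=10659 f(19,11)=3705 f(19,13)=950 f(19,15)=170 f(19,17)=19 f(19,19)=1
Σ_s f(19,s) = 184756
P = 184756/524288 = 46189/131072

Answer: 46189/131072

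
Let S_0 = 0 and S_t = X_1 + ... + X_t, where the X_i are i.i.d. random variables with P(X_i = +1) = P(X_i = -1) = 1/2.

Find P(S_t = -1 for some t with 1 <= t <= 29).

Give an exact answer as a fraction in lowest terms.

Answer: 57414019/67108864

Derivation:
Count via complement. Let g(t,s) = #length-t paths at position s with S_1..S_t all ≠ -1.
g(t,s) = g(t-1,s-1) + g(t-1,s+1) for s ≠ -1; g(t,-1) = 0.
t=0: g(0,0)=1
t=1: g(1,1)=1
t=2: g(2,0)=1 g(2,2)=1
t=3: g(3,1)=2 g(3,3)=1
t=4: g(4,0)=2 g(4,2)=3 g(4,4)=1
t=5: g(5,1)=5 g(5,3)=4 g(5,5)=1
t=6: g(6,0)=5 g(6,2)=9 g(6,4)=5 g(6,6)=1
t=7: g(7,1)=14 g(7,3)=14 g(7,5)=6 g(7,7)=1
t=8: g(8,0)=14 g(8,2)=28 g(8,4)=20 g(8,6)=7 g(8,8)=1
t=9: g(9,1)=42 g(9,3)=48 g(9,5)=27 g(9,7)=8 g(9,9)=1
t=10: g(10,0)=42 g(10,2)=90 g(10,4)=75 g(10,6)=35 g(10,8)=9 g(10,10)=1
t=11: g(11,1)=132 g(11,3)=165 g(11,5)=110 g(11,7)=44 g(11,9)=10 g(11,11)=1
t=12: g(12,0)=132 g(12,2)=297 g(12,4)=275 g(12,6)=154 g(12,8)=54 g(12,10)=11 g(12,12)=1
t=13: g(13,1)=429 g(13,3)=572 g(13,5)=429 g(13,7)=208 g(13,9)=65 g(13,11)=12 g(13,13)=1
t=14: g(14,0)=429 g(14,2)=1001 g(14,4)=1001 g(14,6)=637 g(14,8)=273 g(14,10)=77 g(14,12)=13 g(14,14)=1
t=15: g(15,1)=1430 g(15,3)=2002 g(15,5)=1638 g(15,7)=910 g(15,9)=350 g(15,11)=90 g(15,13)=14 g(15,15)=1
t=16: g(16,0)=1430 g(16,2)=3432 g(16,4)=3640 g(16,6)=2548 g(16,8)=1260 g(16,10)=440 g(16,12)=104 g(16,14)=15 g(16,16)=1
t=17: g(17,1)=4862 g(17,3)=7072 g(17,5)=6188 g(17,7)=3808 g(17,9)=1700 g(17,11)=544 g(17,13)=119 g(17,15)=16 g(17,17)=1
t=18: g(18,0)=4862 g(18,2)=11934 g(18,4)=13260 g(18,6)=9996 g(18,8)=5508 g(18,10)=2244 g(18,12)=663 g(18,14)=135 g(18,16)=17 g(18,18)=1
t=19: g(19,1)=16796 g(19,3)=25194 g(19,5)=23256 g(19,7)=15504 g(19,9)=7752 g(19,11)=2907 g(19,13)=798 g(19,15)=152 g(19,17)=18 g(19,19)=1
t=20: g(20,0)=16796 g(20,2)=41990 g(20,4)=48450 g(20,6)=38760 g(20,8)=23256 g(20,10)=10659 g(20,12)=3705 g(20,14)=950 g(20,16)=170 g(20,18)=19 g(20,20)=1
t=21: g(21,1)=58786 g(21,3)=90440 g(21,5)=87210 g(21,7)=62016 g(21,9)=33915 g(21,11)=14364 g(21,13)=4655 g(21,15)=1120 g(21,17)=189 g(21,19)=20 g(21,21)=1
t=22: g(22,0)=58786 g(22,2)=149226 g(22,4)=177650 g(22,6)=149226 g(22,8)=95931 g(22,10)=48279 g(22,12)=19019 g(22,14)=5775 g(22,16)=1309 g(22,18)=209 g(22,20)=21 g(22,22)=1
t=23: g(23,1)=208012 g(23,3)=326876 g(23,5)=326876 g(23,7)=245157 g(23,9)=144210 g(23,11)=67298 g(23,13)=24794 g(23,15)=7084 g(23,17)=1518 g(23,19)=230 g(23,21)=22 g(23,23)=1
t=24: g(24,0)=208012 g(24,2)=534888 g(24,4)=653752 g(24,6)=572033 g(24,8)=389367 g(24,10)=211508 g(24,12)=92092 g(24,14)=31878 g(24,16)=8602 g(24,18)=1748 g(24,20)=252 g(24,22)=23 g(24,24)=1
t=25: g(25,1)=742900 g(25,3)=1188640 g(25,5)=1225785 g(25,7)=961400 g(25,9)=600875 g(25,11)=303600 g(25,13)=123970 g(25,15)=40480 g(25,17)=10350 g(25,19)=2000 g(25,21)=275 g(25,23)=24 g(25,25)=1
t=26: g(26,0)=742900 g(26,2)=1931540 g(26,4)=2414425 g(26,6)=2187185 g(26,8)=1562275 g(26,10)=904475 g(26,12)=427570 g(26,14)=164450 g(26,16)=50830 g(26,18)=12350 g(26,20)=2275 g(26,22)=299 g(26,24)=25 g(26,26)=1
t=27: g(27,1)=2674440 g(27,3)=4345965 g(27,5)=4601610 g(27,7)=3749460 g(27,9)=2466750 g(27,11)=1332045 g(27,13)=592020 g(27,15)=215280 g(27,17)=63180 g(27,19)=14625 g(27,21)=2574 g(27,23)=324 g(27,25)=26 g(27,27)=1
t=28: g(28,0)=2674440 g(28,2)=7020405 g(28,4)=8947575 g(28,6)=8351070 g(28,8)=6216210 g(28,10)=3798795 g(28,12)=1924065 g(28,14)=807300 g(28,16)=278460 g(28,18)=77805 g(28,20)=17199 g(28,22)=2898 g(28,24)=350 g(28,26)=27 g(28,28)=1
t=29: g(29,1)=9694845 g(29,3)=15967980 g(29,5)=17298645 g(29,7)=14567280 g(29,9)=10015005 g(29,11)=5722860 g(29,13)=2731365 g(29,15)=1085760 g(29,17)=356265 g(29,19)=95004 g(29,21)=20097 g(29,23)=3248 g(29,25)=377 g(29,27)=28 g(29,29)=1
Paths never hitting -1: Σ_s g(29,s) = 77558760
Paths hitting -1: 2^29 - 77558760 = 459312152
P = 459312152/536870912 = 57414019/67108864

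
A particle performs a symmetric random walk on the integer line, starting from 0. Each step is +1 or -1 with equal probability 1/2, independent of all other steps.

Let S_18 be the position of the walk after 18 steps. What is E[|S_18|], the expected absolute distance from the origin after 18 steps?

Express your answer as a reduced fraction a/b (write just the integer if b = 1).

Answer: 109395/32768

Derivation:
S_18 takes values m ≡ 0 (mod 2) with |m| ≤ 18; P(S_18=m) = C(18,(18+m)/2)/2^18.
Total paths: 2^18 = 262144
Distribution: P(S=-18)=1/262144, P(S=-16)=18/262144, P(S=-14)=153/262144, P(S=-12)=816/262144, P(S=-10)=3060/262144, P(S=-8)=8568/262144, P(S=-6)=18564/262144, P(S=-4)=31824/262144, P(S=-2)=43758/262144, P(S=0)=48620/262144, P(S=2)=43758/262144, P(S=4)=31824/262144, P(S=6)=18564/262144, P(S=8)=8568/262144, P(S=10)=3060/262144, P(S=12)=816/262144, P(S=14)=153/262144, P(S=16)=18/262144, P(S=18)=1/262144
E[|S_18|] = Σ_m |m|·P(S_18=m) = 875160/262144 = 109395/32768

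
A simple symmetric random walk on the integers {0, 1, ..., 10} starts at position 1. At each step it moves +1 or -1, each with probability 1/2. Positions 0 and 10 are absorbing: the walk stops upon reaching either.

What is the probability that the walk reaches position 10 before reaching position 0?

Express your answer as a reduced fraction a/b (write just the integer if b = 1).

Answer: 1/10

Derivation:
Symmetric walk (p = 1/2): the harmonic-function argument gives P(hit 10 before 0 | start at 1) = a/N.
P = 1/10 = 1/10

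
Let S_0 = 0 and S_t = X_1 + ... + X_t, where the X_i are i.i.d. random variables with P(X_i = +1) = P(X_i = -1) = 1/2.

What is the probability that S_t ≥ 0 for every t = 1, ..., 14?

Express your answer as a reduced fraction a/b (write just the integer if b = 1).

Let f(t,s) = #length-t paths at position s with S_1..S_t all ≥ 0.
f(t,s) = f(t-1,s-1) + f(t-1,s+1) for s ≥ 0; f(t,s) = 0 for s < 0.
t=0: f(0,0)=1
t=1: f(1,1)=1
t=2: f(2,0)=1 f(2,2)=1
t=3: f(3,1)=2 f(3,3)=1
t=4: f(4,0)=2 f(4,2)=3 f(4,4)=1
t=5: f(5,1)=5 f(5,3)=4 f(5,5)=1
t=6: f(6,0)=5 f(6,2)=9 f(6,4)=5 f(6,6)=1
t=7: f(7,1)=14 f(7,3)=14 f(7,5)=6 f(7,7)=1
t=8: f(8,0)=14 f(8,2)=28 f(8,4)=20 f(8,6)=7 f(8,8)=1
t=9: f(9,1)=42 f(9,3)=48 f(9,5)=27 f(9,7)=8 f(9,9)=1
t=10: f(10,0)=42 f(10,2)=90 f(10,4)=75 f(10,6)=35 f(10,8)=9 f(10,10)=1
t=11: f(11,1)=132 f(11,3)=165 f(11,5)=110 f(11,7)=44 f(11,9)=10 f(11,11)=1
t=12: f(12,0)=132 f(12,2)=297 f(12,4)=275 f(12,6)=154 f(12,8)=54 f(12,10)=11 f(12,12)=1
t=13: f(13,1)=429 f(13,3)=572 f(13,5)=429 f(13,7)=208 f(13,9)=65 f(13,11)=12 f(13,13)=1
t=14: f(14,0)=429 f(14,2)=1001 f(14,4)=1001 f(14,6)=637 f(14,8)=273 f(14,10)=77 f(14,12)=13 f(14,14)=1
Σ_s f(14,s) = 3432
P = 3432/16384 = 429/2048

Answer: 429/2048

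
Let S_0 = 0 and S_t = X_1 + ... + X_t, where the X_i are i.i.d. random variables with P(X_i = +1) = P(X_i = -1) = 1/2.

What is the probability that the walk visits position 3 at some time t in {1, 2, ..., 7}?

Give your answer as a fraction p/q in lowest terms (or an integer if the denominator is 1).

Count via complement. Let g(t,s) = #length-t paths at position s with S_1..S_t all ≠ 3.
g(t,s) = g(t-1,s-1) + g(t-1,s+1) for s ≠ 3; g(t,3) = 0.
t=0: g(0,0)=1
t=1: g(1,-1)=1 g(1,1)=1
t=2: g(2,-2)=1 g(2,0)=2 g(2,2)=1
t=3: g(3,-3)=1 g(3,-1)=3 g(3,1)=3
t=4: g(4,-4)=1 g(4,-2)=4 g(4,0)=6 g(4,2)=3
t=5: g(5,-5)=1 g(5,-3)=5 g(5,-1)=10 g(5,1)=9
t=6: g(6,-6)=1 g(6,-4)=6 g(6,-2)=15 g(6,0)=19 g(6,2)=9
t=7: g(7,-7)=1 g(7,-5)=7 g(7,-3)=21 g(7,-1)=34 g(7,1)=28
Paths never hitting 3: Σ_s g(7,s) = 91
Paths hitting 3: 2^7 - 91 = 37
P = 37/128 = 37/128

Answer: 37/128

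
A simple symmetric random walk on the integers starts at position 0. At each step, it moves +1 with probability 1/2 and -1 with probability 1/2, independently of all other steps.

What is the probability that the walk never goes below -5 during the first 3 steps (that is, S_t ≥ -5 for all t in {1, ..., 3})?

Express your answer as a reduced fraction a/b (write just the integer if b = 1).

Answer: 1

Derivation:
Let f(t,s) = #length-t paths at position s with S_1..S_t all ≥ -5.
f(t,s) = f(t-1,s-1) + f(t-1,s+1) for s ≥ -5; f(t,s) = 0 for s < -5.
t=0: f(0,0)=1
t=1: f(1,-1)=1 f(1,1)=1
t=2: f(2,-2)=1 f(2,0)=2 f(2,2)=1
t=3: f(3,-3)=1 f(3,-1)=3 f(3,1)=3 f(3,3)=1
Σ_s f(3,s) = 8
P = 8/8 = 1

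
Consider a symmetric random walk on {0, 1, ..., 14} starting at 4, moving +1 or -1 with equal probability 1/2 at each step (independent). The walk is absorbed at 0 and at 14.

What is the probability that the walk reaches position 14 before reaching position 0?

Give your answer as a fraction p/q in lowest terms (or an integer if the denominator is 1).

Answer: 2/7

Derivation:
Symmetric walk (p = 1/2): the harmonic-function argument gives P(hit 14 before 0 | start at 4) = a/N.
P = 4/14 = 2/7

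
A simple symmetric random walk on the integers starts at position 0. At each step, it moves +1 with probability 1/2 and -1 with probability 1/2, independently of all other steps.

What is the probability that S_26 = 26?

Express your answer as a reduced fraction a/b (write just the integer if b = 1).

To reach position 26 after 26 steps: need 26 steps of +1 and 0 of -1.
Favorable paths: C(26,26) = 1
Total paths: 2^26 = 67108864
P = 1/67108864 = 1/67108864

Answer: 1/67108864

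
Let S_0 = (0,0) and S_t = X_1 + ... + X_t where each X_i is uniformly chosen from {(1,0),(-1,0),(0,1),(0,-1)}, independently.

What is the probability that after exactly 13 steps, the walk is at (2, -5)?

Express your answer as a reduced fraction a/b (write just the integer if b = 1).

Let h be the number of horizontal steps (so 13-h are vertical). To end at (2,-5) need (h+2)/2 right-steps and ((13-h)-5)/2 up-steps.
Sum over h with 2 ≤ h ≤ 8, h ≡ 0 (mod 2), 13-h ≡ 1 (mod 2):
h=2: C(13,2)·C(2,2)·C(11,3) = 78·1·165 = 12870
h=4: C(13,4)·C(4,3)·C(9,2) = 715·4·36 = 102960
h=6: C(13,6)·C(6,4)·C(7,1) = 1716·15·7 = 180180
h=8: C(13,8)·C(8,5)·C(5,0) = 1287·56·1 = 72072
Total favorable: 368082
Total paths: 4^13 = 67108864
P = 368082/67108864 = 184041/33554432

Answer: 184041/33554432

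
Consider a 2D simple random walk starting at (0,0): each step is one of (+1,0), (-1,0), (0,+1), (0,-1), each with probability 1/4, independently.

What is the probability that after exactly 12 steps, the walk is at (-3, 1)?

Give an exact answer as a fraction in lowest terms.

Let h be the number of horizontal steps (so 12-h are vertical). To end at (-3,1) need (h-3)/2 right-steps and ((12-h)+1)/2 up-steps.
Sum over h with 3 ≤ h ≤ 11, h ≡ 1 (mod 2), 12-h ≡ 1 (mod 2):
h=3: C(12,3)·C(3,0)·C(9,5) = 220·1·126 = 27720
h=5: C(12,5)·C(5,1)·C(7,4) = 792·5·35 = 138600
h=7: C(12,7)·C(7,2)·C(5,3) = 792·21·10 = 166320
h=9: C(12,9)·C(9,3)·C(3,2) = 220·84·3 = 55440
h=11: C(12,11)·C(11,4)·C(1,1) = 12·330·1 = 3960
Total favorable: 392040
Total paths: 4^12 = 16777216
P = 392040/16777216 = 49005/2097152

Answer: 49005/2097152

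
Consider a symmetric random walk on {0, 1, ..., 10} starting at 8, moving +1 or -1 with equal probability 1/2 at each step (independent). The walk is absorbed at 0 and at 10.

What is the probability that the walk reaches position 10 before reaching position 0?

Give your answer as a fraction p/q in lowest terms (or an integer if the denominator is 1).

Symmetric walk (p = 1/2): the harmonic-function argument gives P(hit 10 before 0 | start at 8) = a/N.
P = 8/10 = 4/5

Answer: 4/5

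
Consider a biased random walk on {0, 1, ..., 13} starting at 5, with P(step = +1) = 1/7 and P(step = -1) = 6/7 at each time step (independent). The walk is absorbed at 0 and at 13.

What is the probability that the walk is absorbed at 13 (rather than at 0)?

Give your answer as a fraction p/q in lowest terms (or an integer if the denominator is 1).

Answer: 1555/2612138803

Derivation:
Biased walk: p = 1/7, q = 6/7, r = q/p = 6
Gambler's ruin: P(hit 13 before 0 | start at 5) = (1 - r^a)/(1 - r^N)
r^5 = 7776; r^13 = 13060694016
P = (1 - 7776) / (1 - 13060694016) = -7775 / -13060694015 = 1555/2612138803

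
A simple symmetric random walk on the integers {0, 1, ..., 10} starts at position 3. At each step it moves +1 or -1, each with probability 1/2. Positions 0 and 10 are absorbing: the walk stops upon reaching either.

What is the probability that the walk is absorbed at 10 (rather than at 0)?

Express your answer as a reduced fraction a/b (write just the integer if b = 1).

Answer: 3/10

Derivation:
Symmetric walk (p = 1/2): the harmonic-function argument gives P(hit 10 before 0 | start at 3) = a/N.
P = 3/10 = 3/10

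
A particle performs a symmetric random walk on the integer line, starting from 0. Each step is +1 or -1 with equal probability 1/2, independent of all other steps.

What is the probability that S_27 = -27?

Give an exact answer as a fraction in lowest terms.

To reach position -27 after 27 steps: need 0 steps of +1 and 27 of -1.
Favorable paths: C(27,0) = 1
Total paths: 2^27 = 134217728
P = 1/134217728 = 1/134217728

Answer: 1/134217728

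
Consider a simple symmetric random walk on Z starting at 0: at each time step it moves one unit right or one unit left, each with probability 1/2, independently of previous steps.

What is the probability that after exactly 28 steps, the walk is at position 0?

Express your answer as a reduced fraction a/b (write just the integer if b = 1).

Answer: 5014575/33554432

Derivation:
To return to 0 after 28 steps: need exactly 14 steps of +1 and 14 of -1.
Favorable paths: C(28,14) = 40116600
Total paths: 2^28 = 268435456
P = 40116600/268435456 = 5014575/33554432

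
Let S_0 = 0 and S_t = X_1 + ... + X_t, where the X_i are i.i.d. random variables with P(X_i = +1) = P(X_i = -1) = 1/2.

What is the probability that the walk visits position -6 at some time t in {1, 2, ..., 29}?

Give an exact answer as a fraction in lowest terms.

Count via complement. Let g(t,s) = #length-t paths at position s with S_1..S_t all ≠ -6.
g(t,s) = g(t-1,s-1) + g(t-1,s+1) for s ≠ -6; g(t,-6) = 0.
t=0: g(0,0)=1
t=1: g(1,-1)=1 g(1,1)=1
t=2: g(2,-2)=1 g(2,0)=2 g(2,2)=1
t=3: g(3,-3)=1 g(3,-1)=3 g(3,1)=3 g(3,3)=1
t=4: g(4,-4)=1 g(4,-2)=4 g(4,0)=6 g(4,2)=4 g(4,4)=1
t=5: g(5,-5)=1 g(5,-3)=5 g(5,-1)=10 g(5,1)=10 g(5,3)=5 g(5,5)=1
t=6: g(6,-4)=6 g(6,-2)=15 g(6,0)=20 g(6,2)=15 g(6,4)=6 g(6,6)=1
t=7: g(7,-5)=6 g(7,-3)=21 g(7,-1)=35 g(7,1)=35 g(7,3)=21 g(7,5)=7 g(7,7)=1
t=8: g(8,-4)=27 g(8,-2)=56 g(8,0)=70 g(8,2)=56 g(8,4)=28 g(8,6)=8 g(8,8)=1
t=9: g(9,-5)=27 g(9,-3)=83 g(9,-1)=126 g(9,1)=126 g(9,3)=84 g(9,5)=36 g(9,7)=9 g(9,9)=1
t=10: g(10,-4)=110 g(10,-2)=209 g(10,0)=252 g(10,2)=210 g(10,4)=120 g(10,6)=45 g(10,8)=10 g(10,10)=1
t=11: g(11,-5)=110 g(11,-3)=319 g(11,-1)=461 g(11,1)=462 g(11,3)=330 g(11,5)=165 g(11,7)=55 g(11,9)=11 g(11,11)=1
t=12: g(12,-4)=429 g(12,-2)=780 g(12,0)=923 g(12,2)=792 g(12,4)=495 g(12,6)=220 g(12,8)=66 g(12,10)=12 g(12,12)=1
t=13: g(13,-5)=429 g(13,-3)=1209 g(13,-1)=1703 g(13,1)=1715 g(13,3)=1287 g(13,5)=715 g(13,7)=286 g(13,9)=78 g(13,11)=13 g(13,13)=1
t=14: g(14,-4)=1638 g(14,-2)=2912 g(14,0)=3418 g(14,2)=3002 g(14,4)=2002 g(14,6)=1001 g(14,8)=364 g(14,10)=91 g(14,12)=14 g(14,14)=1
t=15: g(15,-5)=1638 g(15,-3)=4550 g(15,-1)=6330 g(15,1)=6420 g(15,3)=5004 g(15,5)=3003 g(15,7)=1365 g(15,9)=455 g(15,11)=105 g(15,13)=15 g(15,15)=1
t=16: g(16,-4)=6188 g(16,-2)=10880 g(16,0)=12750 g(16,2)=11424 g(16,4)=8007 g(16,6)=4368 g(16,8)=1820 g(16,10)=560 g(16,12)=120 g(16,14)=16 g(16,16)=1
t=17: g(17,-5)=6188 g(17,-3)=17068 g(17,-1)=23630 g(17,1)=24174 g(17,3)=19431 g(17,5)=12375 g(17,7)=6188 g(17,9)=2380 g(17,11)=680 g(17,13)=136 g(17,15)=17 g(17,17)=1
t=18: g(18,-4)=23256 g(18,-2)=40698 g(18,0)=47804 g(18,2)=43605 g(18,4)=31806 g(18,6)=18563 g(18,8)=8568 g(18,10)=3060 g(18,12)=816 g(18,14)=153 g(18,16)=18 g(18,18)=1
t=19: g(19,-5)=23256 g(19,-3)=63954 g(19,-1)=88502 g(19,1)=91409 g(19,3)=75411 g(19,5)=50369 g(19,7)=27131 g(19,9)=11628 g(19,11)=3876 g(19,13)=969 g(19,15)=171 g(19,17)=19 g(19,19)=1
t=20: g(20,-4)=87210 g(20,-2)=152456 g(20,0)=179911 g(20,2)=166820 g(20,4)=125780 g(20,6)=77500 g(20,8)=38759 g(20,10)=15504 g(20,12)=4845 g(20,14)=1140 g(20,16)=190 g(20,18)=20 g(20,20)=1
t=21: g(21,-5)=87210 g(21,-3)=239666 g(21,-1)=332367 g(21,1)=346731 g(21,3)=292600 g(21,5)=203280 g(21,7)=116259 g(21,9)=54263 g(21,11)=20349 g(21,13)=5985 g(21,15)=1330 g(21,17)=210 g(21,19)=21 g(21,21)=1
t=22: g(22,-4)=326876 g(22,-2)=572033 g(22,0)=679098 g(22,2)=639331 g(22,4)=495880 g(22,6)=319539 g(22,8)=170522 g(22,10)=74612 g(22,12)=26334 g(22,14)=7315 g(22,16)=1540 g(22,18)=231 g(22,20)=22 g(22,22)=1
t=23: g(23,-5)=326876 g(23,-3)=898909 g(23,-1)=1251131 g(23,1)=1318429 g(23,3)=1135211 g(23,5)=815419 g(23,7)=490061 g(23,9)=245134 g(23,11)=100946 g(23,13)=33649 g(23,15)=8855 g(23,17)=1771 g(23,19)=253 g(23,21)=23 g(23,23)=1
t=24: g(24,-4)=1225785 g(24,-2)=2150040 g(24,0)=2569560 g(24,2)=2453640 g(24,4)=1950630 g(24,6)=1305480 g(24,8)=735195 g(24,10)=346080 g(24,12)=134595 g(24,14)=42504 g(24,16)=10626 g(24,18)=2024 g(24,20)=276 g(24,22)=24 g(24,24)=1
t=25: g(25,-5)=1225785 g(25,-3)=3375825 g(25,-1)=4719600 g(25,1)=5023200 g(25,3)=4404270 g(25,5)=3256110 g(25,7)=2040675 g(25,9)=1081275 g(25,11)=480675 g(25,13)=177099 g(25,15)=53130 g(25,17)=12650 g(25,19)=2300 g(25,21)=300 g(25,23)=25 g(25,25)=1
t=26: g(26,-4)=4601610 g(26,-2)=8095425 g(26,0)=9742800 g(26,2)=9427470 g(26,4)=7660380 g(26,6)=5296785 g(26,8)=3121950 g(26,10)=1561950 g(26,12)=657774 g(26,14)=230229 g(26,16)=65780 g(26,18)=14950 g(26,20)=2600 g(26,22)=325 g(26,24)=26 g(26,26)=1
t=27: g(27,-5)=4601610 g(27,-3)=12697035 g(27,-1)=17838225 g(27,1)=19170270 g(27,3)=17087850 g(27,5)=12957165 g(27,7)=8418735 g(27,9)=4683900 g(27,11)=2219724 g(27,13)=888003 g(27,15)=296009 g(27,17)=80730 g(27,19)=17550 g(27,21)=2925 g(27,23)=351 g(27,25)=27 g(27,27)=1
t=28: g(28,-4)=17298645 g(28,-2)=30535260 g(28,0)=37008495 g(28,2)=36258120 g(28,4)=30045015 g(28,6)=21375900 g(28,8)=13102635 g(28,10)=6903624 g(28,12)=3107727 g(28,14)=1184012 g(28,16)=376739 g(28,18)=98280 g(28,20)=20475 g(28,22)=3276 g(28,24)=378 g(28,26)=28 g(28,28)=1
t=29: g(29,-5)=17298645 g(29,-3)=47833905 g(29,-1)=67543755 g(29,1)=73266615 g(29,3)=66303135 g(29,5)=51420915 g(29,7)=34478535 g(29,9)=20006259 g(29,11)=10011351 g(29,13)=4291739 g(29,15)=1560751 g(29,17)=475019 g(29,19)=118755 g(29,21)=23751 g(29,23)=3654 g(29,25)=406 g(29,27)=29 g(29,29)=1
Paths never hitting -6: Σ_s g(29,s) = 394637220
Paths hitting -6: 2^29 - 394637220 = 142233692
P = 142233692/536870912 = 35558423/134217728

Answer: 35558423/134217728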